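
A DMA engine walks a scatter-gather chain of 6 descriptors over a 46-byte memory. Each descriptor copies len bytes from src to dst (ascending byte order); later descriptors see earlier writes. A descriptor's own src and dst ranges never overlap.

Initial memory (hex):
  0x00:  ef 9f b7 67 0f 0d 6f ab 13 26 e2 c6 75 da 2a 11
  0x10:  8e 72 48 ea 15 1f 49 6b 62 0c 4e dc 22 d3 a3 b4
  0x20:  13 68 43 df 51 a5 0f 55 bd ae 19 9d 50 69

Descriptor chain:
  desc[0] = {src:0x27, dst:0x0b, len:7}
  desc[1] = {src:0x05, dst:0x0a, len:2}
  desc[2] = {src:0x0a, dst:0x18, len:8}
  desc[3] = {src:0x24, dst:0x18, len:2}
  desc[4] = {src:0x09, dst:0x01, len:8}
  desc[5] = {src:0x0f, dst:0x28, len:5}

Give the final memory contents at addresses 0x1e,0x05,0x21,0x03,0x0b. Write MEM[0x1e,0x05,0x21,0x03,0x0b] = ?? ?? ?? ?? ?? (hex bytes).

  after D0: wrote 7B at 0x0b = 55bdae199d5069
  after D1: wrote 2B at 0x0a = 0d6f
  after D2: wrote 8B at 0x18 = 0d6fbdae199d5069
  after D3: wrote 2B at 0x18 = 51a5
  after D4: wrote 8B at 0x01 = 260d6fbdae199d50
  after D5: wrote 5B at 0x28 = 9d506948ea
query mem[0x1e]=0x50, mem[0x05]=0xae, mem[0x21]=0x68, mem[0x03]=0x6f, mem[0x0b]=0x6f

MEM[0x1e,0x05,0x21,0x03,0x0b] = 50 ae 68 6f 6f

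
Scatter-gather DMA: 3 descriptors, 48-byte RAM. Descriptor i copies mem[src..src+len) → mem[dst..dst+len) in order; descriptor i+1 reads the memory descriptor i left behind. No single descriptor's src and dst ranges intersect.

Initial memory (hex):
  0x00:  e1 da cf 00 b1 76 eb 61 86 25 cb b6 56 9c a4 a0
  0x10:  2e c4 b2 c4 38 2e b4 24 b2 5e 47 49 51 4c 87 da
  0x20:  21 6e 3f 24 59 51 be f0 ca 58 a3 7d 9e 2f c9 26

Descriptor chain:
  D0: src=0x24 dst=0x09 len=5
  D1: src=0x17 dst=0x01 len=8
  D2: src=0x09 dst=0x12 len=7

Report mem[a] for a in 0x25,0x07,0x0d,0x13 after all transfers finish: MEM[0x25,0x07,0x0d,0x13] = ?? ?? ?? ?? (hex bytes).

MEM[0x25,0x07,0x0d,0x13] = 51 4c ca 51

  after D0: wrote 5B at 0x09 = 5951bef0ca
  after D1: wrote 8B at 0x01 = 24b25e4749514c87
  after D2: wrote 7B at 0x12 = 5951bef0caa4a0
query mem[0x25]=0x51, mem[0x07]=0x4c, mem[0x0d]=0xca, mem[0x13]=0x51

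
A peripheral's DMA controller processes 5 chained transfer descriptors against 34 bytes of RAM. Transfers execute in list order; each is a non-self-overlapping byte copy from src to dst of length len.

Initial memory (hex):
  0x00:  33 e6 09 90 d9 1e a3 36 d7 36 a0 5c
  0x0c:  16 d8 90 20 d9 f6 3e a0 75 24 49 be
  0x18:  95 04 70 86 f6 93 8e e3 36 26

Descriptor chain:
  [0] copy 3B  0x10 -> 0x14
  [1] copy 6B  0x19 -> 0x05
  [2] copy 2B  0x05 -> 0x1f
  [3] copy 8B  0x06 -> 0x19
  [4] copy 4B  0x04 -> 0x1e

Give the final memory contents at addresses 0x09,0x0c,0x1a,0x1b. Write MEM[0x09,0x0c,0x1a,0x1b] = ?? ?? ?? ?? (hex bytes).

  after D0: wrote 3B at 0x14 = d9f63e
  after D1: wrote 6B at 0x05 = 047086f6938e
  after D2: wrote 2B at 0x1f = 0470
  after D3: wrote 8B at 0x19 = 7086f6938e5c16d8
  after D4: wrote 4B at 0x1e = d9047086
query mem[0x09]=0x93, mem[0x0c]=0x16, mem[0x1a]=0x86, mem[0x1b]=0xf6

MEM[0x09,0x0c,0x1a,0x1b] = 93 16 86 f6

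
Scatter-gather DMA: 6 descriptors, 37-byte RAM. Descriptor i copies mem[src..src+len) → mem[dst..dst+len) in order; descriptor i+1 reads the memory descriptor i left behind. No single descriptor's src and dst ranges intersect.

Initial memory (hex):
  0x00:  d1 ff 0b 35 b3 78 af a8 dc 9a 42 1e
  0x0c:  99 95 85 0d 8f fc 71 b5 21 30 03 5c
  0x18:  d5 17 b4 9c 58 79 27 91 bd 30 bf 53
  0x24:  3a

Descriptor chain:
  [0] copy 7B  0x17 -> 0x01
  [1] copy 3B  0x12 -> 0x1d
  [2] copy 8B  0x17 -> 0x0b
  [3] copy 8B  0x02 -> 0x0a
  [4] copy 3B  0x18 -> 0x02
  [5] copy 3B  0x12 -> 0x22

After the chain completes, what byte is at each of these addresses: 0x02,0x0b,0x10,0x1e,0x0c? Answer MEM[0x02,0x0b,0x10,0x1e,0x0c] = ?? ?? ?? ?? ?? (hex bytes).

MEM[0x02,0x0b,0x10,0x1e,0x0c] = d5 17 dc b5 b4

[0] 0x17->0x01 len=7 : 5c d5 17 b4 9c 58 79
[1] 0x12->0x1d len=3 : 71 b5 21
[2] 0x17->0x0b len=8 : 5c d5 17 b4 9c 58 71 b5
[3] 0x02->0x0a len=8 : d5 17 b4 9c 58 79 dc 9a
[4] 0x18->0x02 len=3 : d5 17 b4
[5] 0x12->0x22 len=3 : b5 b5 21
query mem[0x02]=0xd5, mem[0x0b]=0x17, mem[0x10]=0xdc, mem[0x1e]=0xb5, mem[0x0c]=0xb4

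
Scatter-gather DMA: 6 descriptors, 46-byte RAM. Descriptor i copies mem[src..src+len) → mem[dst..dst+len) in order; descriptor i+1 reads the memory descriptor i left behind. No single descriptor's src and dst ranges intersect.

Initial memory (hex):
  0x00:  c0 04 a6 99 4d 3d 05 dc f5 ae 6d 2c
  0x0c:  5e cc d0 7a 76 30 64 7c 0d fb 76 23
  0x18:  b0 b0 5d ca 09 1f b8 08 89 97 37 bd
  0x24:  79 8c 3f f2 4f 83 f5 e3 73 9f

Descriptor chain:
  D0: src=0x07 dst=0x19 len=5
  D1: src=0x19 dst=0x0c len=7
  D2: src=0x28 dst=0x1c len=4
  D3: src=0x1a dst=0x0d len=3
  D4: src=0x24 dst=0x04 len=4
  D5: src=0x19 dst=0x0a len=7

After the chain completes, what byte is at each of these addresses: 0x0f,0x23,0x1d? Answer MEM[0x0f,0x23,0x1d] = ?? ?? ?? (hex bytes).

MEM[0x0f,0x23,0x1d] = f5 bd 83

D0: mem[0x19..0x1d] <- [dc f5 ae 6d 2c]
D1: mem[0x0c..0x12] <- [dc f5 ae 6d 2c b8 08]
D2: mem[0x1c..0x1f] <- [4f 83 f5 e3]
D3: mem[0x0d..0x0f] <- [f5 ae 4f]
D4: mem[0x04..0x07] <- [79 8c 3f f2]
D5: mem[0x0a..0x10] <- [dc f5 ae 4f 83 f5 e3]
query mem[0x0f]=0xf5, mem[0x23]=0xbd, mem[0x1d]=0x83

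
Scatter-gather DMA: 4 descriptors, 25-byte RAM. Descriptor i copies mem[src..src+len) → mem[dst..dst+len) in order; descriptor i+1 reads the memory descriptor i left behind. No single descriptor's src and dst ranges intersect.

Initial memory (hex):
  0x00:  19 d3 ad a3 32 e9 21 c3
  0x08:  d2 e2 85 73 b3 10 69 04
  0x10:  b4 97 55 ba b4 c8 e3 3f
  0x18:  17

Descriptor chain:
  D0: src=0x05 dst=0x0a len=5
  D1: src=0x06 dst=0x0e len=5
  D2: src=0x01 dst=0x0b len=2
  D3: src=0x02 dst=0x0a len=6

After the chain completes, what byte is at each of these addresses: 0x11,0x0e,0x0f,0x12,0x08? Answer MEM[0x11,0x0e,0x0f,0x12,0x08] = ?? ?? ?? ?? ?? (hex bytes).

  after D0: wrote 5B at 0x0a = e921c3d2e2
  after D1: wrote 5B at 0x0e = 21c3d2e2e9
  after D2: wrote 2B at 0x0b = d3ad
  after D3: wrote 6B at 0x0a = ada332e921c3
query mem[0x11]=0xe2, mem[0x0e]=0x21, mem[0x0f]=0xc3, mem[0x12]=0xe9, mem[0x08]=0xd2

MEM[0x11,0x0e,0x0f,0x12,0x08] = e2 21 c3 e9 d2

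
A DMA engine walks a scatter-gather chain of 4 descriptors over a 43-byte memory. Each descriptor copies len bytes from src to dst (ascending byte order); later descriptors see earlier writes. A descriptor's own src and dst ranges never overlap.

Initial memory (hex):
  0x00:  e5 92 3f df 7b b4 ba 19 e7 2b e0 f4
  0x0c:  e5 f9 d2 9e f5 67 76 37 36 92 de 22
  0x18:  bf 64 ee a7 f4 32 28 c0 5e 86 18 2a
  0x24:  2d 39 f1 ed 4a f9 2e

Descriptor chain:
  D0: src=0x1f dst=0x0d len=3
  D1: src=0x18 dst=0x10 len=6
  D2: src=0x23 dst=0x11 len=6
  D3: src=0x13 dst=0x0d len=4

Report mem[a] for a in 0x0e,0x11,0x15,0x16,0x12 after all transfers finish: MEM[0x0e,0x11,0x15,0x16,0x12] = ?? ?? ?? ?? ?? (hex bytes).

D0: mem[0x0d..0x0f] <- [c0 5e 86]
D1: mem[0x10..0x15] <- [bf 64 ee a7 f4 32]
D2: mem[0x11..0x16] <- [2a 2d 39 f1 ed 4a]
D3: mem[0x0d..0x10] <- [39 f1 ed 4a]
query mem[0x0e]=0xf1, mem[0x11]=0x2a, mem[0x15]=0xed, mem[0x16]=0x4a, mem[0x12]=0x2d

MEM[0x0e,0x11,0x15,0x16,0x12] = f1 2a ed 4a 2d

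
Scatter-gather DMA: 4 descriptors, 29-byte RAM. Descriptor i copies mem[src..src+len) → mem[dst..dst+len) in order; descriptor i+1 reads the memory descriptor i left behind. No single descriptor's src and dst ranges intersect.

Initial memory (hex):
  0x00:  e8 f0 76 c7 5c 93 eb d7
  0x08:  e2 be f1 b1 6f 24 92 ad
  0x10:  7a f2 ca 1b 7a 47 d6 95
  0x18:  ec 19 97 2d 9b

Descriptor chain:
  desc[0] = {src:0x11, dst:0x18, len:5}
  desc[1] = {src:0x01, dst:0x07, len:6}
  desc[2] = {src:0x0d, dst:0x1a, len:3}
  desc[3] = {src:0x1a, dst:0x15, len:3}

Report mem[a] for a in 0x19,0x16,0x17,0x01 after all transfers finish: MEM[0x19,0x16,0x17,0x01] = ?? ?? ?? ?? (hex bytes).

MEM[0x19,0x16,0x17,0x01] = ca 92 ad f0

[0] 0x11->0x18 len=5 : f2 ca 1b 7a 47
[1] 0x01->0x07 len=6 : f0 76 c7 5c 93 eb
[2] 0x0d->0x1a len=3 : 24 92 ad
[3] 0x1a->0x15 len=3 : 24 92 ad
query mem[0x19]=0xca, mem[0x16]=0x92, mem[0x17]=0xad, mem[0x01]=0xf0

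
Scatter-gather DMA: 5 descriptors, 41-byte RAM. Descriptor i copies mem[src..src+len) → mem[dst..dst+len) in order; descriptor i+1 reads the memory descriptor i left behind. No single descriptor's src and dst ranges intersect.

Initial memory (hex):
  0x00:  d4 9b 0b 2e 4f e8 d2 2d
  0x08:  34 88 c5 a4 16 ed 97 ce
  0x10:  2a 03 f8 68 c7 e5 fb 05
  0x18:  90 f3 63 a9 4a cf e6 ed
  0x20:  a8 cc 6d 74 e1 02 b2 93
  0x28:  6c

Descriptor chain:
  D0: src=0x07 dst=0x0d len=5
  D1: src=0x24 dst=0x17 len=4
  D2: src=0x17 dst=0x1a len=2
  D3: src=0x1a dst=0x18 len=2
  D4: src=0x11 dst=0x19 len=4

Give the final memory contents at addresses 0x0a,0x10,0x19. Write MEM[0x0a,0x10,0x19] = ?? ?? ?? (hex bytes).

MEM[0x0a,0x10,0x19] = c5 c5 a4

#0 dst[0x0d+5] := {0x2d,0x34,0x88,0xc5,0xa4}
#1 dst[0x17+4] := {0xe1,0x02,0xb2,0x93}
#2 dst[0x1a+2] := {0xe1,0x02}
#3 dst[0x18+2] := {0xe1,0x02}
#4 dst[0x19+4] := {0xa4,0xf8,0x68,0xc7}
query mem[0x0a]=0xc5, mem[0x10]=0xc5, mem[0x19]=0xa4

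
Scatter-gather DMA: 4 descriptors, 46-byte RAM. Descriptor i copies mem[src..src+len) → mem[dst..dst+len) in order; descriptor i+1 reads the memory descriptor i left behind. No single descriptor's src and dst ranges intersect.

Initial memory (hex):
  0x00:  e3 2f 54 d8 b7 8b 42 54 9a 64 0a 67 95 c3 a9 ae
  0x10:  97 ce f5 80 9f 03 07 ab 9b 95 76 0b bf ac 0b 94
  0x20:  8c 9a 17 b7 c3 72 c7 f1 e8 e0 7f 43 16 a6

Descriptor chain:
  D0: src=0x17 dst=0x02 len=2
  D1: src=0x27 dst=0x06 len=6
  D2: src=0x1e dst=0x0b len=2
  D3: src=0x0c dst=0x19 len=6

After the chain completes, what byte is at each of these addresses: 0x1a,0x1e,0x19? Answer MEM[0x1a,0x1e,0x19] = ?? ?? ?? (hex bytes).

MEM[0x1a,0x1e,0x19] = c3 ce 94

#0 dst[0x02+2] := {0xab,0x9b}
#1 dst[0x06+6] := {0xf1,0xe8,0xe0,0x7f,0x43,0x16}
#2 dst[0x0b+2] := {0x0b,0x94}
#3 dst[0x19+6] := {0x94,0xc3,0xa9,0xae,0x97,0xce}
query mem[0x1a]=0xc3, mem[0x1e]=0xce, mem[0x19]=0x94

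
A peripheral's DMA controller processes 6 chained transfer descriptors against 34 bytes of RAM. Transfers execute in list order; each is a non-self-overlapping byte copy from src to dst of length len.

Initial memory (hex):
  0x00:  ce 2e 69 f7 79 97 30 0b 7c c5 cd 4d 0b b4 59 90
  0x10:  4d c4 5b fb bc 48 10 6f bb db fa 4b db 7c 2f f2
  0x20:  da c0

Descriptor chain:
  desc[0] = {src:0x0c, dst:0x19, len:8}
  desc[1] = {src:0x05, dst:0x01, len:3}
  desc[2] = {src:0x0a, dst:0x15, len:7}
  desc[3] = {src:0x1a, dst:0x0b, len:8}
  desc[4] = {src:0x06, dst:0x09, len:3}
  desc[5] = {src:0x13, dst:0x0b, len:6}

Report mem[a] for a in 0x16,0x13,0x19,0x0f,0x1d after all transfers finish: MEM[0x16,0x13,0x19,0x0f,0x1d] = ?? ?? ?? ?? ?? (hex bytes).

MEM[0x16,0x13,0x19,0x0f,0x1d] = 4d fb 59 0b 4d

  after D0: wrote 8B at 0x19 = 0bb459904dc45bfb
  after D1: wrote 3B at 0x01 = 97300b
  after D2: wrote 7B at 0x15 = cd4d0bb459904d
  after D3: wrote 8B at 0x0b = 904d904dc45bfbc0
  after D4: wrote 3B at 0x09 = 300b7c
  after D5: wrote 6B at 0x0b = fbbccd4d0bb4
query mem[0x16]=0x4d, mem[0x13]=0xfb, mem[0x19]=0x59, mem[0x0f]=0x0b, mem[0x1d]=0x4d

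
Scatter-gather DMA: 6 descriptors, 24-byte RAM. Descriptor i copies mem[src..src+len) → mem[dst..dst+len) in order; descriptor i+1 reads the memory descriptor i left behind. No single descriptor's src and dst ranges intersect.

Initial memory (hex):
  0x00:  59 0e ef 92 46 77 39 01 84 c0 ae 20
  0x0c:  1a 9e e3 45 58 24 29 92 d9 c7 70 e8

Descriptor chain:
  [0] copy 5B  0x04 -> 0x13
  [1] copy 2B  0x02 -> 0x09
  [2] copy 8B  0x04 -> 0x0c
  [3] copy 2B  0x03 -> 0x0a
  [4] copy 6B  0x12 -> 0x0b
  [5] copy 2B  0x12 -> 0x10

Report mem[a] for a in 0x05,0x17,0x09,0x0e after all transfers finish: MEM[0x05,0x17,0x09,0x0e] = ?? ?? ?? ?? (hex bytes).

MEM[0x05,0x17,0x09,0x0e] = 77 84 ef 39

  after D0: wrote 5B at 0x13 = 4677390184
  after D1: wrote 2B at 0x09 = ef92
  after D2: wrote 8B at 0x0c = 4677390184ef9220
  after D3: wrote 2B at 0x0a = 9246
  after D4: wrote 6B at 0x0b = 922077390184
  after D5: wrote 2B at 0x10 = 9220
query mem[0x05]=0x77, mem[0x17]=0x84, mem[0x09]=0xef, mem[0x0e]=0x39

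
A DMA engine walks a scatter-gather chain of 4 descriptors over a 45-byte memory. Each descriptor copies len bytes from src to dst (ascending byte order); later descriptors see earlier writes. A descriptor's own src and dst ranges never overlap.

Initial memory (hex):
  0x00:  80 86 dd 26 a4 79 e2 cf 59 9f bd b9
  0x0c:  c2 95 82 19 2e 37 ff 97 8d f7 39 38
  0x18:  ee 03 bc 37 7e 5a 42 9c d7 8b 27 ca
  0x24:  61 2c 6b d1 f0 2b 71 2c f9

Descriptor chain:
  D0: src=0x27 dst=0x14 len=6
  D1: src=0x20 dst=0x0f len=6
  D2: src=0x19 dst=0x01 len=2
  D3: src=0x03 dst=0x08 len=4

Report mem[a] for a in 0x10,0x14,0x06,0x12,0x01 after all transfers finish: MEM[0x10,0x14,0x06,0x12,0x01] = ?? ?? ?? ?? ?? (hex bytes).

[0] 0x27->0x14 len=6 : d1 f0 2b 71 2c f9
[1] 0x20->0x0f len=6 : d7 8b 27 ca 61 2c
[2] 0x19->0x01 len=2 : f9 bc
[3] 0x03->0x08 len=4 : 26 a4 79 e2
query mem[0x10]=0x8b, mem[0x14]=0x2c, mem[0x06]=0xe2, mem[0x12]=0xca, mem[0x01]=0xf9

MEM[0x10,0x14,0x06,0x12,0x01] = 8b 2c e2 ca f9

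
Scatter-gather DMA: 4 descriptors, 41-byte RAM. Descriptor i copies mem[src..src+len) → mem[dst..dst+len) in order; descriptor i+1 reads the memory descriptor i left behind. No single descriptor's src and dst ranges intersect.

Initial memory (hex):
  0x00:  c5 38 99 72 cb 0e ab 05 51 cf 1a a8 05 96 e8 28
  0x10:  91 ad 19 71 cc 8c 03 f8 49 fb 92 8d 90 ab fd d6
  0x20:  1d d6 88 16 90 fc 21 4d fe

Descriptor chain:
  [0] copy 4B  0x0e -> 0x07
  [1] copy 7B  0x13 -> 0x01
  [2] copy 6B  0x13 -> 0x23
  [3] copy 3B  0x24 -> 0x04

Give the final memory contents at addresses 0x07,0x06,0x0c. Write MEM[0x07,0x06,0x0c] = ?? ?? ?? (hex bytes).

[0] 0x0e->0x07 len=4 : e8 28 91 ad
[1] 0x13->0x01 len=7 : 71 cc 8c 03 f8 49 fb
[2] 0x13->0x23 len=6 : 71 cc 8c 03 f8 49
[3] 0x24->0x04 len=3 : cc 8c 03
query mem[0x07]=0xfb, mem[0x06]=0x03, mem[0x0c]=0x05

MEM[0x07,0x06,0x0c] = fb 03 05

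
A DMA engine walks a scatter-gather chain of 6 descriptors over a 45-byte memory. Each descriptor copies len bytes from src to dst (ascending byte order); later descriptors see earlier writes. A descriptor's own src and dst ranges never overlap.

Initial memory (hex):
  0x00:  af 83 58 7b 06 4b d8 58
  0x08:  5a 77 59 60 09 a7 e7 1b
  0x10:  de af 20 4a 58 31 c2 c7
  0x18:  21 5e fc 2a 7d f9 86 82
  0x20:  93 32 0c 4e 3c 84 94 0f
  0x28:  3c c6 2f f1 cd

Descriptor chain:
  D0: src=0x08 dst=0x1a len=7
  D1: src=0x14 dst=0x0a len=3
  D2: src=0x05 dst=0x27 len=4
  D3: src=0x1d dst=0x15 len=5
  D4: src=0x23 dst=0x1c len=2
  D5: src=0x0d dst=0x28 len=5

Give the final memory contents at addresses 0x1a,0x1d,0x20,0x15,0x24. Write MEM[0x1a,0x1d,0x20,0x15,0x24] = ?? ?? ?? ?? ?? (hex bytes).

MEM[0x1a,0x1d,0x20,0x15,0x24] = 5a 3c e7 60 3c

#0 dst[0x1a+7] := {0x5a,0x77,0x59,0x60,0x09,0xa7,0xe7}
#1 dst[0x0a+3] := {0x58,0x31,0xc2}
#2 dst[0x27+4] := {0x4b,0xd8,0x58,0x5a}
#3 dst[0x15+5] := {0x60,0x09,0xa7,0xe7,0x32}
#4 dst[0x1c+2] := {0x4e,0x3c}
#5 dst[0x28+5] := {0xa7,0xe7,0x1b,0xde,0xaf}
query mem[0x1a]=0x5a, mem[0x1d]=0x3c, mem[0x20]=0xe7, mem[0x15]=0x60, mem[0x24]=0x3c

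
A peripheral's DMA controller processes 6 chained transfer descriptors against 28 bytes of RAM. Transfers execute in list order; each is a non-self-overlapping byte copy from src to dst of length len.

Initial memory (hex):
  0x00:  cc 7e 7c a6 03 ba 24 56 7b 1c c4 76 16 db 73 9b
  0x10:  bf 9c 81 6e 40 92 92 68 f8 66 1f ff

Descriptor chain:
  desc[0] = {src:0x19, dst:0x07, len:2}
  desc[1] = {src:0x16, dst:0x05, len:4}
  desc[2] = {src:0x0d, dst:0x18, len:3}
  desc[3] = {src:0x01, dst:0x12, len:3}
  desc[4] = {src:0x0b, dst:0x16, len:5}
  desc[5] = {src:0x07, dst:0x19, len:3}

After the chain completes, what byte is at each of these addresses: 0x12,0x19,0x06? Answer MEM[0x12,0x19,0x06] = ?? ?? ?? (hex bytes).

D0: mem[0x07..0x08] <- [66 1f]
D1: mem[0x05..0x08] <- [92 68 f8 66]
D2: mem[0x18..0x1a] <- [db 73 9b]
D3: mem[0x12..0x14] <- [7e 7c a6]
D4: mem[0x16..0x1a] <- [76 16 db 73 9b]
D5: mem[0x19..0x1b] <- [f8 66 1c]
query mem[0x12]=0x7e, mem[0x19]=0xf8, mem[0x06]=0x68

MEM[0x12,0x19,0x06] = 7e f8 68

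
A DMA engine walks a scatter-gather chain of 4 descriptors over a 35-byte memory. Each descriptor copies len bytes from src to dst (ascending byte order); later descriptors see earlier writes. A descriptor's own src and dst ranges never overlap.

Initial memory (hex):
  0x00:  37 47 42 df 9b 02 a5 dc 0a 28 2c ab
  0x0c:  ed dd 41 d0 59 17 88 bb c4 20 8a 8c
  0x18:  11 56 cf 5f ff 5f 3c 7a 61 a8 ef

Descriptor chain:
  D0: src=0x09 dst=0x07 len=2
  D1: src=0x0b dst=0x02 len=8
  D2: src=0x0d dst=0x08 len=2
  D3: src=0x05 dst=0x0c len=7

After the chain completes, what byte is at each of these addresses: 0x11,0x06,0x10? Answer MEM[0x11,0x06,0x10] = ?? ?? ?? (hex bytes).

MEM[0x11,0x06,0x10] = 2c d0 41

D0: mem[0x07..0x08] <- [28 2c]
D1: mem[0x02..0x09] <- [ab ed dd 41 d0 59 17 88]
D2: mem[0x08..0x09] <- [dd 41]
D3: mem[0x0c..0x12] <- [41 d0 59 dd 41 2c ab]
query mem[0x11]=0x2c, mem[0x06]=0xd0, mem[0x10]=0x41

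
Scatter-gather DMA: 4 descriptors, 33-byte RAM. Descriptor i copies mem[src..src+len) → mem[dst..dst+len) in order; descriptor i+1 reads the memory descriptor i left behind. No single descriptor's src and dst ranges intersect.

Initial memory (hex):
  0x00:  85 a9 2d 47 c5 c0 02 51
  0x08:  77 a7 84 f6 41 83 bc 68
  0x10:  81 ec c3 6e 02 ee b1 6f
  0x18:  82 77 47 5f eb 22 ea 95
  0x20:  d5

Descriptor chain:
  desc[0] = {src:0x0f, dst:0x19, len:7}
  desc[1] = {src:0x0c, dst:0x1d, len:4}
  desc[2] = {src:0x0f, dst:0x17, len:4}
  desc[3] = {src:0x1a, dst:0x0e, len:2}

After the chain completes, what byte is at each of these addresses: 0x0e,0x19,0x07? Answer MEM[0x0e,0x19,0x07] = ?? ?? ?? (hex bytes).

  after D0: wrote 7B at 0x19 = 6881ecc36e02ee
  after D1: wrote 4B at 0x1d = 4183bc68
  after D2: wrote 4B at 0x17 = 6881ecc3
  after D3: wrote 2B at 0x0e = c3ec
query mem[0x0e]=0xc3, mem[0x19]=0xec, mem[0x07]=0x51

MEM[0x0e,0x19,0x07] = c3 ec 51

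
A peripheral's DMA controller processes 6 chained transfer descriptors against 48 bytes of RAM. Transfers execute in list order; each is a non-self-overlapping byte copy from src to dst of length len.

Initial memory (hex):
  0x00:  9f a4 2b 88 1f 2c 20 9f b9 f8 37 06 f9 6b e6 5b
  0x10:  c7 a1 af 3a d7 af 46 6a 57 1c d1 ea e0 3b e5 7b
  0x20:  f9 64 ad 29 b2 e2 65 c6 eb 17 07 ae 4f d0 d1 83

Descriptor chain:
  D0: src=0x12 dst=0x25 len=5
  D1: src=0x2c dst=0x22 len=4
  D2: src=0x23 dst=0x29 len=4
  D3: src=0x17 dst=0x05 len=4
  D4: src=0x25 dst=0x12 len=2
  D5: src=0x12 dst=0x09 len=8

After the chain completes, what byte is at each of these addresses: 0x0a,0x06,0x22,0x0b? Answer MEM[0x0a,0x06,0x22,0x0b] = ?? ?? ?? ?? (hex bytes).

MEM[0x0a,0x06,0x22,0x0b] = 3a 57 4f d7

#0 dst[0x25+5] := {0xaf,0x3a,0xd7,0xaf,0x46}
#1 dst[0x22+4] := {0x4f,0xd0,0xd1,0x83}
#2 dst[0x29+4] := {0xd0,0xd1,0x83,0x3a}
#3 dst[0x05+4] := {0x6a,0x57,0x1c,0xd1}
#4 dst[0x12+2] := {0x83,0x3a}
#5 dst[0x09+8] := {0x83,0x3a,0xd7,0xaf,0x46,0x6a,0x57,0x1c}
query mem[0x0a]=0x3a, mem[0x06]=0x57, mem[0x22]=0x4f, mem[0x0b]=0xd7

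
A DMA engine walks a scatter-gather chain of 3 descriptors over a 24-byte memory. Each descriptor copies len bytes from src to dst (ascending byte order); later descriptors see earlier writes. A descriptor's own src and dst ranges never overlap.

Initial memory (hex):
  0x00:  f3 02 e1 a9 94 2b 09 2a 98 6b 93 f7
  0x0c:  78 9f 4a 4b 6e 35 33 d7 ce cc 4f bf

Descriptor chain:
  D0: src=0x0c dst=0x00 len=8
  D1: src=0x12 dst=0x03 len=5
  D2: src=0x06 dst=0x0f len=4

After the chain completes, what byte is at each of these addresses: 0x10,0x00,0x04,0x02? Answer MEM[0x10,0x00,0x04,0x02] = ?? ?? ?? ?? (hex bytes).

MEM[0x10,0x00,0x04,0x02] = 4f 78 d7 4a

[0] 0x0c->0x00 len=8 : 78 9f 4a 4b 6e 35 33 d7
[1] 0x12->0x03 len=5 : 33 d7 ce cc 4f
[2] 0x06->0x0f len=4 : cc 4f 98 6b
query mem[0x10]=0x4f, mem[0x00]=0x78, mem[0x04]=0xd7, mem[0x02]=0x4a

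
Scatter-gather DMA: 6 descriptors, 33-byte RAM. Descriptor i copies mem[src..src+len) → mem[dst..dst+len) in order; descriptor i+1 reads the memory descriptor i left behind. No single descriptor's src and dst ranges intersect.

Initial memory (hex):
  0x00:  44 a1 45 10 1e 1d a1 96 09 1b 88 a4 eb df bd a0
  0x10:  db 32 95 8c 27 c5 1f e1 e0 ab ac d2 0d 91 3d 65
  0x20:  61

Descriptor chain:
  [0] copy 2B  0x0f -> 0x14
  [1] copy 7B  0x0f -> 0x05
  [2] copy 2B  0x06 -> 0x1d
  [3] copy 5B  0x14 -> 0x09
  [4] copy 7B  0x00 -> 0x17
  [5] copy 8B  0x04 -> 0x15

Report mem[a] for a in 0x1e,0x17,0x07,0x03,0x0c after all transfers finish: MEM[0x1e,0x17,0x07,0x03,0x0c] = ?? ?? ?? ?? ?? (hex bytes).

MEM[0x1e,0x17,0x07,0x03,0x0c] = 32 db 32 10 e1

D0: mem[0x14..0x15] <- [a0 db]
D1: mem[0x05..0x0b] <- [a0 db 32 95 8c a0 db]
D2: mem[0x1d..0x1e] <- [db 32]
D3: mem[0x09..0x0d] <- [a0 db 1f e1 e0]
D4: mem[0x17..0x1d] <- [44 a1 45 10 1e a0 db]
D5: mem[0x15..0x1c] <- [1e a0 db 32 95 a0 db 1f]
query mem[0x1e]=0x32, mem[0x17]=0xdb, mem[0x07]=0x32, mem[0x03]=0x10, mem[0x0c]=0xe1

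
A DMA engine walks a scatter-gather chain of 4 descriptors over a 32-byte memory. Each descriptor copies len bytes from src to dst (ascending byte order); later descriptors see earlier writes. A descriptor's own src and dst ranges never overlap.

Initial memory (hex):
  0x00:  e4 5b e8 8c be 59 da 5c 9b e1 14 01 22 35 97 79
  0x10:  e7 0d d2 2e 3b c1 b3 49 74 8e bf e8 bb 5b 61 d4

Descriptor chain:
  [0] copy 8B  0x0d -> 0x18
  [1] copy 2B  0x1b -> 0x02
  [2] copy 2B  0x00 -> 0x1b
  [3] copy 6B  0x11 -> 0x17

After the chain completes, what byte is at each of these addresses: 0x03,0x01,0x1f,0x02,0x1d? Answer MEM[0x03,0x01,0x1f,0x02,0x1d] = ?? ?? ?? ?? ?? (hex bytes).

MEM[0x03,0x01,0x1f,0x02,0x1d] = 0d 5b 3b e7 d2

[0] 0x0d->0x18 len=8 : 35 97 79 e7 0d d2 2e 3b
[1] 0x1b->0x02 len=2 : e7 0d
[2] 0x00->0x1b len=2 : e4 5b
[3] 0x11->0x17 len=6 : 0d d2 2e 3b c1 b3
query mem[0x03]=0x0d, mem[0x01]=0x5b, mem[0x1f]=0x3b, mem[0x02]=0xe7, mem[0x1d]=0xd2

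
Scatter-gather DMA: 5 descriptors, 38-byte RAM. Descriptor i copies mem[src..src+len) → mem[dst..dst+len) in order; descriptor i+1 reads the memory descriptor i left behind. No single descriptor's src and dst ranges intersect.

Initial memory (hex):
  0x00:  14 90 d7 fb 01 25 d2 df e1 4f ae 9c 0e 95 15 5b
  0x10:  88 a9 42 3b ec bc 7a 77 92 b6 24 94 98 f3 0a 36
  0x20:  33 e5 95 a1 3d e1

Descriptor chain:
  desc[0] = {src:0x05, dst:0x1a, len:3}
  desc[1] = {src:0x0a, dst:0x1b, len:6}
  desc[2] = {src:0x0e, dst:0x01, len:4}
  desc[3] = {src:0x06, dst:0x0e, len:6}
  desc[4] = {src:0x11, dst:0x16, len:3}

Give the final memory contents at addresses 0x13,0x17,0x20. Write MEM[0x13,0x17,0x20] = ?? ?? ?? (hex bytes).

MEM[0x13,0x17,0x20] = 9c ae 5b

#0 dst[0x1a+3] := {0x25,0xd2,0xdf}
#1 dst[0x1b+6] := {0xae,0x9c,0x0e,0x95,0x15,0x5b}
#2 dst[0x01+4] := {0x15,0x5b,0x88,0xa9}
#3 dst[0x0e+6] := {0xd2,0xdf,0xe1,0x4f,0xae,0x9c}
#4 dst[0x16+3] := {0x4f,0xae,0x9c}
query mem[0x13]=0x9c, mem[0x17]=0xae, mem[0x20]=0x5b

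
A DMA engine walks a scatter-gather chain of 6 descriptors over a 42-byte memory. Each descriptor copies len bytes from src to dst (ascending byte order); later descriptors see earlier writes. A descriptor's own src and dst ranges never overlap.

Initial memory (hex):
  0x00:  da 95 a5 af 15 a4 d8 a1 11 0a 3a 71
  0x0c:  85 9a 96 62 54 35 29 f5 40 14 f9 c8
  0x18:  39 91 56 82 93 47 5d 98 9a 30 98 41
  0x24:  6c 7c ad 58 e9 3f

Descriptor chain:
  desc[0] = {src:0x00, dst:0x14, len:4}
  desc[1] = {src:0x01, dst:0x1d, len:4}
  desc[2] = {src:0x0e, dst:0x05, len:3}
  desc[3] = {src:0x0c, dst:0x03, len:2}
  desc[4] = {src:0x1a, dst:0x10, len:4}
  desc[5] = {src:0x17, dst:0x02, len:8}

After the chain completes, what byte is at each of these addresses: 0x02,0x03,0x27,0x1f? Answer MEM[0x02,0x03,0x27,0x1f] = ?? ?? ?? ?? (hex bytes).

MEM[0x02,0x03,0x27,0x1f] = af 39 58 af

  after D0: wrote 4B at 0x14 = da95a5af
  after D1: wrote 4B at 0x1d = 95a5af15
  after D2: wrote 3B at 0x05 = 966254
  after D3: wrote 2B at 0x03 = 859a
  after D4: wrote 4B at 0x10 = 56829395
  after D5: wrote 8B at 0x02 = af399156829395a5
query mem[0x02]=0xaf, mem[0x03]=0x39, mem[0x27]=0x58, mem[0x1f]=0xaf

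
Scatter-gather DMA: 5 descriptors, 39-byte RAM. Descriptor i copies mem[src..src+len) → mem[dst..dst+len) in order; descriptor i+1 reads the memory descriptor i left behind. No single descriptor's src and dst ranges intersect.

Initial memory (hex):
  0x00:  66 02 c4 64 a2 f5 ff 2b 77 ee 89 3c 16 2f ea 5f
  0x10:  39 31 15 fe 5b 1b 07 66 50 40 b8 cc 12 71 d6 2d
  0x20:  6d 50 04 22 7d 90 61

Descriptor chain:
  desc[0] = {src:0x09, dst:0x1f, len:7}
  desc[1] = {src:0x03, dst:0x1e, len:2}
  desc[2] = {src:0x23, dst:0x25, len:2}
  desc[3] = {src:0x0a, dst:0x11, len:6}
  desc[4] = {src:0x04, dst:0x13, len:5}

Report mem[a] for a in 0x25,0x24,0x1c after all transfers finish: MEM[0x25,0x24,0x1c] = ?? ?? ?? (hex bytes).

  after D0: wrote 7B at 0x1f = ee893c162fea5f
  after D1: wrote 2B at 0x1e = 64a2
  after D2: wrote 2B at 0x25 = 2fea
  after D3: wrote 6B at 0x11 = 893c162fea5f
  after D4: wrote 5B at 0x13 = a2f5ff2b77
query mem[0x25]=0x2f, mem[0x24]=0xea, mem[0x1c]=0x12

MEM[0x25,0x24,0x1c] = 2f ea 12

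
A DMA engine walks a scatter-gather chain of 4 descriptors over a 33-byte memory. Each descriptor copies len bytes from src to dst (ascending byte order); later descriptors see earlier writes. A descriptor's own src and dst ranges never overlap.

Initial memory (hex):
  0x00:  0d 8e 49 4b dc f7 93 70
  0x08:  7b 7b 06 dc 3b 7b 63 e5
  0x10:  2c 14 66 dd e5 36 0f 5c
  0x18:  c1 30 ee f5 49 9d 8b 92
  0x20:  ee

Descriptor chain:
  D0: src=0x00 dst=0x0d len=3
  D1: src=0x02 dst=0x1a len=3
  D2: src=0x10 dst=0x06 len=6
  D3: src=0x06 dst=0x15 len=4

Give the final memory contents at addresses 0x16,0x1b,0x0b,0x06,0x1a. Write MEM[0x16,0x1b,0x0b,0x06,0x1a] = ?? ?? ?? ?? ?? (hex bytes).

  after D0: wrote 3B at 0x0d = 0d8e49
  after D1: wrote 3B at 0x1a = 494bdc
  after D2: wrote 6B at 0x06 = 2c1466dde536
  after D3: wrote 4B at 0x15 = 2c1466dd
query mem[0x16]=0x14, mem[0x1b]=0x4b, mem[0x0b]=0x36, mem[0x06]=0x2c, mem[0x1a]=0x49

MEM[0x16,0x1b,0x0b,0x06,0x1a] = 14 4b 36 2c 49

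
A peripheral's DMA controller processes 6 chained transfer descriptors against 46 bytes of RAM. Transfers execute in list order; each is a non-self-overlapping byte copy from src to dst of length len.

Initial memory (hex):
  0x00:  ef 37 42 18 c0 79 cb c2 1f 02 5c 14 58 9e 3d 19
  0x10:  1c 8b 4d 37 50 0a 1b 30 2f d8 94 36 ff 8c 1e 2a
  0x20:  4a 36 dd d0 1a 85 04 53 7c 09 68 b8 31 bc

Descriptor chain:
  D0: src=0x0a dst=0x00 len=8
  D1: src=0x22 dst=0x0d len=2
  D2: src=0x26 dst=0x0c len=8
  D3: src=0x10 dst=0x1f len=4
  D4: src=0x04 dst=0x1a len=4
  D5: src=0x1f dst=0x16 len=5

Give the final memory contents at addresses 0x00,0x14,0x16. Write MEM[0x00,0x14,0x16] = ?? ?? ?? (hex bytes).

#0 dst[0x00+8] := {0x5c,0x14,0x58,0x9e,0x3d,0x19,0x1c,0x8b}
#1 dst[0x0d+2] := {0xdd,0xd0}
#2 dst[0x0c+8] := {0x04,0x53,0x7c,0x09,0x68,0xb8,0x31,0xbc}
#3 dst[0x1f+4] := {0x68,0xb8,0x31,0xbc}
#4 dst[0x1a+4] := {0x3d,0x19,0x1c,0x8b}
#5 dst[0x16+5] := {0x68,0xb8,0x31,0xbc,0xd0}
query mem[0x00]=0x5c, mem[0x14]=0x50, mem[0x16]=0x68

MEM[0x00,0x14,0x16] = 5c 50 68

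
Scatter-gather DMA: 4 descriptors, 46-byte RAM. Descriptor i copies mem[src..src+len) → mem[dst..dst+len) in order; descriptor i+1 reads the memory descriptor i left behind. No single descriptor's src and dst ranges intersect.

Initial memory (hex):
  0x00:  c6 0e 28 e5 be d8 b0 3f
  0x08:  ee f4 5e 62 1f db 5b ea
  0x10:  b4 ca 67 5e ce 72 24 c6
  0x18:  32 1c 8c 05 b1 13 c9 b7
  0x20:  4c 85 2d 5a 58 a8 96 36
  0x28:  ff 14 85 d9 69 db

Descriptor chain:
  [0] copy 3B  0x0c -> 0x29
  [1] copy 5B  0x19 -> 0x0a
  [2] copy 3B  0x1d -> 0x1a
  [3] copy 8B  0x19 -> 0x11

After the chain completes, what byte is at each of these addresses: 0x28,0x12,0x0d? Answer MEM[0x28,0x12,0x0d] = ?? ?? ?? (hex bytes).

MEM[0x28,0x12,0x0d] = ff 13 b1

D0: mem[0x29..0x2b] <- [1f db 5b]
D1: mem[0x0a..0x0e] <- [1c 8c 05 b1 13]
D2: mem[0x1a..0x1c] <- [13 c9 b7]
D3: mem[0x11..0x18] <- [1c 13 c9 b7 13 c9 b7 4c]
query mem[0x28]=0xff, mem[0x12]=0x13, mem[0x0d]=0xb1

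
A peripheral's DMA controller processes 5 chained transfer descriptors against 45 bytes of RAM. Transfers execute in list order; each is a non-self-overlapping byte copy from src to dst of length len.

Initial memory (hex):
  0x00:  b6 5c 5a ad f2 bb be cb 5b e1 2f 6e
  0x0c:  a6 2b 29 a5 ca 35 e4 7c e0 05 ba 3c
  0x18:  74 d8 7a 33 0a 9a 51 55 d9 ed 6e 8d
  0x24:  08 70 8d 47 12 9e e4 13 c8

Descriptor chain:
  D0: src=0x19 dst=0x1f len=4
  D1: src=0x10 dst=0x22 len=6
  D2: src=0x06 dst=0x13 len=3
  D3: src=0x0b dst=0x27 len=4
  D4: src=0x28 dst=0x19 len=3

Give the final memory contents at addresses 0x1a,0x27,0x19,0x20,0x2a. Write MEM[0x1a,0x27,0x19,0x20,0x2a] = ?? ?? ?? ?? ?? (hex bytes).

MEM[0x1a,0x27,0x19,0x20,0x2a] = 2b 6e a6 7a 29

D0: mem[0x1f..0x22] <- [d8 7a 33 0a]
D1: mem[0x22..0x27] <- [ca 35 e4 7c e0 05]
D2: mem[0x13..0x15] <- [be cb 5b]
D3: mem[0x27..0x2a] <- [6e a6 2b 29]
D4: mem[0x19..0x1b] <- [a6 2b 29]
query mem[0x1a]=0x2b, mem[0x27]=0x6e, mem[0x19]=0xa6, mem[0x20]=0x7a, mem[0x2a]=0x29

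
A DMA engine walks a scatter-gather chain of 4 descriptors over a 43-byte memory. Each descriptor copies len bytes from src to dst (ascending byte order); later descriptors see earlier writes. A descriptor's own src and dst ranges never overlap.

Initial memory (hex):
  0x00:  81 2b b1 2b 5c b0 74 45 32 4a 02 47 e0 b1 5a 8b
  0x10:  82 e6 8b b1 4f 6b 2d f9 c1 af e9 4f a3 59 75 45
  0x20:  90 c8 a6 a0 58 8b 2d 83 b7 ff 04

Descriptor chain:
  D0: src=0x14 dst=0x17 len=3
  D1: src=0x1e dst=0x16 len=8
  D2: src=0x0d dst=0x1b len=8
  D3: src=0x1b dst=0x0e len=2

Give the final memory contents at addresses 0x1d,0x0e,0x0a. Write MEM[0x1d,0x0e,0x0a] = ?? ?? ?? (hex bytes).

#0 dst[0x17+3] := {0x4f,0x6b,0x2d}
#1 dst[0x16+8] := {0x75,0x45,0x90,0xc8,0xa6,0xa0,0x58,0x8b}
#2 dst[0x1b+8] := {0xb1,0x5a,0x8b,0x82,0xe6,0x8b,0xb1,0x4f}
#3 dst[0x0e+2] := {0xb1,0x5a}
query mem[0x1d]=0x8b, mem[0x0e]=0xb1, mem[0x0a]=0x02

MEM[0x1d,0x0e,0x0a] = 8b b1 02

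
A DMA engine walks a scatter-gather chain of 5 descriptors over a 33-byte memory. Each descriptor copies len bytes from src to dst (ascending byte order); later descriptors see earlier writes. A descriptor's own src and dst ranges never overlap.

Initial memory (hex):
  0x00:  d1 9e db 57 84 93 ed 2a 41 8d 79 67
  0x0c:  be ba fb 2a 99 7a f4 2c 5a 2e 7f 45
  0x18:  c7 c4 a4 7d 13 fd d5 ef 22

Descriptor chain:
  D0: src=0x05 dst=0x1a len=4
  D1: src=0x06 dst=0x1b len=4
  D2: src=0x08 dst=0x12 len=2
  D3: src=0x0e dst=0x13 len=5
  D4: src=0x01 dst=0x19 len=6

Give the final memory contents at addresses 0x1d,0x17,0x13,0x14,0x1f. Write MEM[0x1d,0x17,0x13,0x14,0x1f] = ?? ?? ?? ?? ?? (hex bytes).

[0] 0x05->0x1a len=4 : 93 ed 2a 41
[1] 0x06->0x1b len=4 : ed 2a 41 8d
[2] 0x08->0x12 len=2 : 41 8d
[3] 0x0e->0x13 len=5 : fb 2a 99 7a 41
[4] 0x01->0x19 len=6 : 9e db 57 84 93 ed
query mem[0x1d]=0x93, mem[0x17]=0x41, mem[0x13]=0xfb, mem[0x14]=0x2a, mem[0x1f]=0xef

MEM[0x1d,0x17,0x13,0x14,0x1f] = 93 41 fb 2a ef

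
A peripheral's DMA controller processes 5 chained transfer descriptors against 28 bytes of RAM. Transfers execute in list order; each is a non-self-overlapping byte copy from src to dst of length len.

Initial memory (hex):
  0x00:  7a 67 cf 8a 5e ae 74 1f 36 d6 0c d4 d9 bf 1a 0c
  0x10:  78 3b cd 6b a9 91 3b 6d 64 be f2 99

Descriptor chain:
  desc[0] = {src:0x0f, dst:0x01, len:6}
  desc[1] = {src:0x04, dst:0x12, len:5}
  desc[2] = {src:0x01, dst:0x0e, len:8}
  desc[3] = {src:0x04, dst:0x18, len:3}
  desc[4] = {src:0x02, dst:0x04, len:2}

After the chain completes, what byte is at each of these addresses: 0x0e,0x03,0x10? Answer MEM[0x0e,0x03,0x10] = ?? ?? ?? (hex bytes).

MEM[0x0e,0x03,0x10] = 0c 3b 3b

#0 dst[0x01+6] := {0x0c,0x78,0x3b,0xcd,0x6b,0xa9}
#1 dst[0x12+5] := {0xcd,0x6b,0xa9,0x1f,0x36}
#2 dst[0x0e+8] := {0x0c,0x78,0x3b,0xcd,0x6b,0xa9,0x1f,0x36}
#3 dst[0x18+3] := {0xcd,0x6b,0xa9}
#4 dst[0x04+2] := {0x78,0x3b}
query mem[0x0e]=0x0c, mem[0x03]=0x3b, mem[0x10]=0x3b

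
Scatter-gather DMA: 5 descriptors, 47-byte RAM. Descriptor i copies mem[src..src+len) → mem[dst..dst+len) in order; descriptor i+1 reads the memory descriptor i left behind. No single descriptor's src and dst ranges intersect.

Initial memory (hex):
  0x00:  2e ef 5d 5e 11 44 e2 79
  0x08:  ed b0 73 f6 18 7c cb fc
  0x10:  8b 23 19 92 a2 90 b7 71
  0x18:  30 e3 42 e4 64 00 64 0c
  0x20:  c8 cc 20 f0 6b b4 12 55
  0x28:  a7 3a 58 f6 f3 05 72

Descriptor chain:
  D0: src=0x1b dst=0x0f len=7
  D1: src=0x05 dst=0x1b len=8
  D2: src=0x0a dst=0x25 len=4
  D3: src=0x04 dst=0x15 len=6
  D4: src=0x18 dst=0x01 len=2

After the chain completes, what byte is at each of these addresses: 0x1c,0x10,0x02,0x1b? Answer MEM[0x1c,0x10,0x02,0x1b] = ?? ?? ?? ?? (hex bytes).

MEM[0x1c,0x10,0x02,0x1b] = e2 64 ed 44

  after D0: wrote 7B at 0x0f = e46400640cc8cc
  after D1: wrote 8B at 0x1b = 44e279edb073f618
  after D2: wrote 4B at 0x25 = 73f6187c
  after D3: wrote 6B at 0x15 = 1144e279edb0
  after D4: wrote 2B at 0x01 = 79ed
query mem[0x1c]=0xe2, mem[0x10]=0x64, mem[0x02]=0xed, mem[0x1b]=0x44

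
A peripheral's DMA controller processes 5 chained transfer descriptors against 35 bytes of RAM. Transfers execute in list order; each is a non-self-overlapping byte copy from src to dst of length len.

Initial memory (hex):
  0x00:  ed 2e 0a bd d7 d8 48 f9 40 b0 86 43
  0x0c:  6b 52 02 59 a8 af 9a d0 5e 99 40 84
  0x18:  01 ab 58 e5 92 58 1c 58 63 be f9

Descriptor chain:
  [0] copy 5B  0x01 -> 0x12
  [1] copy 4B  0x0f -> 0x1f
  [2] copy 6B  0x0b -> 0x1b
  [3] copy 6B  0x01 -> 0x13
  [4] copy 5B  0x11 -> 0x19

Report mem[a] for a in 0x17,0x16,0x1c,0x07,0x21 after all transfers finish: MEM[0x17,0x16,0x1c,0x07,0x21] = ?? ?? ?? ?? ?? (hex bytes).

MEM[0x17,0x16,0x1c,0x07,0x21] = d8 d7 0a f9 af

#0 dst[0x12+5] := {0x2e,0x0a,0xbd,0xd7,0xd8}
#1 dst[0x1f+4] := {0x59,0xa8,0xaf,0x2e}
#2 dst[0x1b+6] := {0x43,0x6b,0x52,0x02,0x59,0xa8}
#3 dst[0x13+6] := {0x2e,0x0a,0xbd,0xd7,0xd8,0x48}
#4 dst[0x19+5] := {0xaf,0x2e,0x2e,0x0a,0xbd}
query mem[0x17]=0xd8, mem[0x16]=0xd7, mem[0x1c]=0x0a, mem[0x07]=0xf9, mem[0x21]=0xaf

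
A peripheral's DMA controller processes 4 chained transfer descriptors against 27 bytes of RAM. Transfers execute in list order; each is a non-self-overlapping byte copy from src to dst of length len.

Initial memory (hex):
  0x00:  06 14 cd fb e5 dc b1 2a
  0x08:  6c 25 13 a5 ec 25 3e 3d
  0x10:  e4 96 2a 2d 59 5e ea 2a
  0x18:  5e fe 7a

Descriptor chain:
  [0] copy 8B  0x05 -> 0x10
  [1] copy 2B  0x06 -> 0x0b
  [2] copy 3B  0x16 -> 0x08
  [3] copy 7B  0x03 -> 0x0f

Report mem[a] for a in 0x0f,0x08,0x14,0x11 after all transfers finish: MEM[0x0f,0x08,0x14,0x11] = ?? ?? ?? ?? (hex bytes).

[0] 0x05->0x10 len=8 : dc b1 2a 6c 25 13 a5 ec
[1] 0x06->0x0b len=2 : b1 2a
[2] 0x16->0x08 len=3 : a5 ec 5e
[3] 0x03->0x0f len=7 : fb e5 dc b1 2a a5 ec
query mem[0x0f]=0xfb, mem[0x08]=0xa5, mem[0x14]=0xa5, mem[0x11]=0xdc

MEM[0x0f,0x08,0x14,0x11] = fb a5 a5 dc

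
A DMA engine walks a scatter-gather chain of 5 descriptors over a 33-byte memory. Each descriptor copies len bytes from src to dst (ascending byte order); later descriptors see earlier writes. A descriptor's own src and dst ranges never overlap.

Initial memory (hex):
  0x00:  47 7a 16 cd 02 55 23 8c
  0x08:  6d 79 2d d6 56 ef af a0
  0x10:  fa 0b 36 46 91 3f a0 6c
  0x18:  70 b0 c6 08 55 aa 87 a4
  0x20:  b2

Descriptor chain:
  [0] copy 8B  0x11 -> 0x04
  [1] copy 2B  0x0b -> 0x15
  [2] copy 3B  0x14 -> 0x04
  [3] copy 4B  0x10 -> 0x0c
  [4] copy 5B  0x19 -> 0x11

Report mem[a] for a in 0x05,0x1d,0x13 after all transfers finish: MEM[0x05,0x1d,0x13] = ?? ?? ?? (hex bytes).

MEM[0x05,0x1d,0x13] = 70 aa 08

  after D0: wrote 8B at 0x04 = 0b3646913fa06c70
  after D1: wrote 2B at 0x15 = 7056
  after D2: wrote 3B at 0x04 = 917056
  after D3: wrote 4B at 0x0c = fa0b3646
  after D4: wrote 5B at 0x11 = b0c60855aa
query mem[0x05]=0x70, mem[0x1d]=0xaa, mem[0x13]=0x08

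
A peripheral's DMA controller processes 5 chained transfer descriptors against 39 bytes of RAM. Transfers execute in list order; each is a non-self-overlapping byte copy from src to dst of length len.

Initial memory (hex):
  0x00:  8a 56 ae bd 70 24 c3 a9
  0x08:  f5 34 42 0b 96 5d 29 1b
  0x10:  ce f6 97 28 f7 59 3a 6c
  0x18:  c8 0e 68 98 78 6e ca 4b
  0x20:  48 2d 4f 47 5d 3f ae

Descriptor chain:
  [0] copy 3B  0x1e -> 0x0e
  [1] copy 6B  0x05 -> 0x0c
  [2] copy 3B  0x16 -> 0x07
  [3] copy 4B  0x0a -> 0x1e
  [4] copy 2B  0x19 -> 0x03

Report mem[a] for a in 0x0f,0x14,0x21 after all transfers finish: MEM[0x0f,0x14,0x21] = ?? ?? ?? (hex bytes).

D0: mem[0x0e..0x10] <- [ca 4b 48]
D1: mem[0x0c..0x11] <- [24 c3 a9 f5 34 42]
D2: mem[0x07..0x09] <- [3a 6c c8]
D3: mem[0x1e..0x21] <- [42 0b 24 c3]
D4: mem[0x03..0x04] <- [0e 68]
query mem[0x0f]=0xf5, mem[0x14]=0xf7, mem[0x21]=0xc3

MEM[0x0f,0x14,0x21] = f5 f7 c3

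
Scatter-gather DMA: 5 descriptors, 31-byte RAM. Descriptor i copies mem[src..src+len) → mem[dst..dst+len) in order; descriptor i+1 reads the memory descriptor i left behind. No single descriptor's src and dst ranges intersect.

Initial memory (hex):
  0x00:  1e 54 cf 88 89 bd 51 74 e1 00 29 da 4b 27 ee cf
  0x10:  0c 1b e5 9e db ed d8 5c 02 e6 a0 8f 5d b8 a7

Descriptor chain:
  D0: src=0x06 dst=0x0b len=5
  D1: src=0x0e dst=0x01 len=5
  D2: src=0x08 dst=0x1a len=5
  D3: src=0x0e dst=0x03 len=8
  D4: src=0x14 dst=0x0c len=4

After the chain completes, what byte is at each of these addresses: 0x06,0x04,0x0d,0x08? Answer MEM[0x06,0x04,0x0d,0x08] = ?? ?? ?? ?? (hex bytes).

MEM[0x06,0x04,0x0d,0x08] = 1b 29 ed 9e

[0] 0x06->0x0b len=5 : 51 74 e1 00 29
[1] 0x0e->0x01 len=5 : 00 29 0c 1b e5
[2] 0x08->0x1a len=5 : e1 00 29 51 74
[3] 0x0e->0x03 len=8 : 00 29 0c 1b e5 9e db ed
[4] 0x14->0x0c len=4 : db ed d8 5c
query mem[0x06]=0x1b, mem[0x04]=0x29, mem[0x0d]=0xed, mem[0x08]=0x9e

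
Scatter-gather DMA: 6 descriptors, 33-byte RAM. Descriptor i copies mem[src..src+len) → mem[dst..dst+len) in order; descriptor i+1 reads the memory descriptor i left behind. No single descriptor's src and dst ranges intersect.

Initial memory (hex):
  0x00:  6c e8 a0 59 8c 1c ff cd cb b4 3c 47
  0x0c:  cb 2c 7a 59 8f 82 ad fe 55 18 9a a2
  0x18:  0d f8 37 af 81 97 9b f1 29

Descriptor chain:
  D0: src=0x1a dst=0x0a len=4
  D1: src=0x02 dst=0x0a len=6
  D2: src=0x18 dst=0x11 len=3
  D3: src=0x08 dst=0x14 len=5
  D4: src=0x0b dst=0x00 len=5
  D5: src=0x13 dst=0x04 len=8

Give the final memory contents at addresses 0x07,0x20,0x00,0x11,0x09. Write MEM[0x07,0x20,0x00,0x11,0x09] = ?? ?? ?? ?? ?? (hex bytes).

[0] 0x1a->0x0a len=4 : 37 af 81 97
[1] 0x02->0x0a len=6 : a0 59 8c 1c ff cd
[2] 0x18->0x11 len=3 : 0d f8 37
[3] 0x08->0x14 len=5 : cb b4 a0 59 8c
[4] 0x0b->0x00 len=5 : 59 8c 1c ff cd
[5] 0x13->0x04 len=8 : 37 cb b4 a0 59 8c f8 37
query mem[0x07]=0xa0, mem[0x20]=0x29, mem[0x00]=0x59, mem[0x11]=0x0d, mem[0x09]=0x8c

MEM[0x07,0x20,0x00,0x11,0x09] = a0 29 59 0d 8c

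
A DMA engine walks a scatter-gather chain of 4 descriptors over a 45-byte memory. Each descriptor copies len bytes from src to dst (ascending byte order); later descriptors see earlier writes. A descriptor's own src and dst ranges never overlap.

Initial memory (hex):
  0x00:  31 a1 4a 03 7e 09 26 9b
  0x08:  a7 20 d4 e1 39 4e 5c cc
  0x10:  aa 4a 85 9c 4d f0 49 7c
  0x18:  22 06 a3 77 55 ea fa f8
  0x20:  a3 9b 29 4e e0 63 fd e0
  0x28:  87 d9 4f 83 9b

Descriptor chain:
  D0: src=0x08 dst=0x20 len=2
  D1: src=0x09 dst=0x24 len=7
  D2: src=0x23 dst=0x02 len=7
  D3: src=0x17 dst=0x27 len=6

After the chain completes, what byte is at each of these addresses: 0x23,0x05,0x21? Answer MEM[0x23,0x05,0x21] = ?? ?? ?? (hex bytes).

MEM[0x23,0x05,0x21] = 4e e1 20

  after D0: wrote 2B at 0x20 = a720
  after D1: wrote 7B at 0x24 = 20d4e1394e5ccc
  after D2: wrote 7B at 0x02 = 4e20d4e1394e5c
  after D3: wrote 6B at 0x27 = 7c2206a37755
query mem[0x23]=0x4e, mem[0x05]=0xe1, mem[0x21]=0x20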